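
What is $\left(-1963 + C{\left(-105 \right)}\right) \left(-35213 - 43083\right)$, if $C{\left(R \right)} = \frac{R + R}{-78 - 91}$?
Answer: $\frac{25958020952}{169} \approx 1.536 \cdot 10^{8}$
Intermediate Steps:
$C{\left(R \right)} = - \frac{2 R}{169}$ ($C{\left(R \right)} = \frac{2 R}{-169} = 2 R \left(- \frac{1}{169}\right) = - \frac{2 R}{169}$)
$\left(-1963 + C{\left(-105 \right)}\right) \left(-35213 - 43083\right) = \left(-1963 - - \frac{210}{169}\right) \left(-35213 - 43083\right) = \left(-1963 + \frac{210}{169}\right) \left(-78296\right) = \left(- \frac{331537}{169}\right) \left(-78296\right) = \frac{25958020952}{169}$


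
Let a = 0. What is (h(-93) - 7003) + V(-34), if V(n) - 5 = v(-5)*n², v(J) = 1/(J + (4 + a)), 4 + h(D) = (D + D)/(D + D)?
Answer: -8157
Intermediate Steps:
h(D) = -3 (h(D) = -4 + (D + D)/(D + D) = -4 + (2*D)/((2*D)) = -4 + (2*D)*(1/(2*D)) = -4 + 1 = -3)
v(J) = 1/(4 + J) (v(J) = 1/(J + (4 + 0)) = 1/(J + 4) = 1/(4 + J))
V(n) = 5 - n² (V(n) = 5 + n²/(4 - 5) = 5 + n²/(-1) = 5 - n²)
(h(-93) - 7003) + V(-34) = (-3 - 7003) + (5 - 1*(-34)²) = -7006 + (5 - 1*1156) = -7006 + (5 - 1156) = -7006 - 1151 = -8157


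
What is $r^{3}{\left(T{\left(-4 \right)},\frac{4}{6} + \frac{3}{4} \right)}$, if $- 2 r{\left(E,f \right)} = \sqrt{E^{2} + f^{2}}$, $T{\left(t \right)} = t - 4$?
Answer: $- \frac{9505 \sqrt{9505}}{13824} \approx -67.034$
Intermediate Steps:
$T{\left(t \right)} = -4 + t$
$r{\left(E,f \right)} = - \frac{\sqrt{E^{2} + f^{2}}}{2}$
$r^{3}{\left(T{\left(-4 \right)},\frac{4}{6} + \frac{3}{4} \right)} = \left(- \frac{\sqrt{\left(-4 - 4\right)^{2} + \left(\frac{4}{6} + \frac{3}{4}\right)^{2}}}{2}\right)^{3} = \left(- \frac{\sqrt{\left(-8\right)^{2} + \left(4 \cdot \frac{1}{6} + 3 \cdot \frac{1}{4}\right)^{2}}}{2}\right)^{3} = \left(- \frac{\sqrt{64 + \left(\frac{2}{3} + \frac{3}{4}\right)^{2}}}{2}\right)^{3} = \left(- \frac{\sqrt{64 + \left(\frac{17}{12}\right)^{2}}}{2}\right)^{3} = \left(- \frac{\sqrt{64 + \frac{289}{144}}}{2}\right)^{3} = \left(- \frac{\sqrt{\frac{9505}{144}}}{2}\right)^{3} = \left(- \frac{\frac{1}{12} \sqrt{9505}}{2}\right)^{3} = \left(- \frac{\sqrt{9505}}{24}\right)^{3} = - \frac{9505 \sqrt{9505}}{13824}$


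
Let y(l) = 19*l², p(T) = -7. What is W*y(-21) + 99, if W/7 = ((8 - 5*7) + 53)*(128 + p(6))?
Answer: 184522437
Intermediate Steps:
W = 22022 (W = 7*(((8 - 5*7) + 53)*(128 - 7)) = 7*(((8 - 35) + 53)*121) = 7*((-27 + 53)*121) = 7*(26*121) = 7*3146 = 22022)
W*y(-21) + 99 = 22022*(19*(-21)²) + 99 = 22022*(19*441) + 99 = 22022*8379 + 99 = 184522338 + 99 = 184522437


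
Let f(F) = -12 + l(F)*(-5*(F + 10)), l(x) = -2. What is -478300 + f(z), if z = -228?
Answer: -480492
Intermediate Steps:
f(F) = 88 + 10*F (f(F) = -12 - (-10)*(F + 10) = -12 - (-10)*(10 + F) = -12 - 2*(-50 - 5*F) = -12 + (100 + 10*F) = 88 + 10*F)
-478300 + f(z) = -478300 + (88 + 10*(-228)) = -478300 + (88 - 2280) = -478300 - 2192 = -480492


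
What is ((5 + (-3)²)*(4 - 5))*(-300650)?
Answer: 4209100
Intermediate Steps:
((5 + (-3)²)*(4 - 5))*(-300650) = ((5 + 9)*(-1))*(-300650) = (14*(-1))*(-300650) = -14*(-300650) = 4209100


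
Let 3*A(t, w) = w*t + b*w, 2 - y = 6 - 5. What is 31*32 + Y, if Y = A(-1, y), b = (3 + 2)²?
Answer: 1000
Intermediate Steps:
b = 25 (b = 5² = 25)
y = 1 (y = 2 - (6 - 5) = 2 - 1*1 = 2 - 1 = 1)
A(t, w) = 25*w/3 + t*w/3 (A(t, w) = (w*t + 25*w)/3 = (t*w + 25*w)/3 = (25*w + t*w)/3 = 25*w/3 + t*w/3)
Y = 8 (Y = (⅓)*1*(25 - 1) = (⅓)*1*24 = 8)
31*32 + Y = 31*32 + 8 = 992 + 8 = 1000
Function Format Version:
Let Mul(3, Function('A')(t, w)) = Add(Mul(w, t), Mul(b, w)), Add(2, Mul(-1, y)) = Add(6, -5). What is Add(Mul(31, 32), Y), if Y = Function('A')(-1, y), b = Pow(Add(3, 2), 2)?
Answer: 1000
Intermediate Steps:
b = 25 (b = Pow(5, 2) = 25)
y = 1 (y = Add(2, Mul(-1, Add(6, -5))) = Add(2, Mul(-1, 1)) = Add(2, -1) = 1)
Function('A')(t, w) = Add(Mul(Rational(25, 3), w), Mul(Rational(1, 3), t, w)) (Function('A')(t, w) = Mul(Rational(1, 3), Add(Mul(w, t), Mul(25, w))) = Mul(Rational(1, 3), Add(Mul(t, w), Mul(25, w))) = Mul(Rational(1, 3), Add(Mul(25, w), Mul(t, w))) = Add(Mul(Rational(25, 3), w), Mul(Rational(1, 3), t, w)))
Y = 8 (Y = Mul(Rational(1, 3), 1, Add(25, -1)) = Mul(Rational(1, 3), 1, 24) = 8)
Add(Mul(31, 32), Y) = Add(Mul(31, 32), 8) = Add(992, 8) = 1000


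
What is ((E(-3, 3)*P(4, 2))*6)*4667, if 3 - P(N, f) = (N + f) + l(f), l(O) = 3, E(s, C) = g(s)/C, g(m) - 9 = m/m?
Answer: -560040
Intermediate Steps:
g(m) = 10 (g(m) = 9 + m/m = 9 + 1 = 10)
E(s, C) = 10/C
P(N, f) = -N - f (P(N, f) = 3 - ((N + f) + 3) = 3 - (3 + N + f) = 3 + (-3 - N - f) = -N - f)
((E(-3, 3)*P(4, 2))*6)*4667 = (((10/3)*(-1*4 - 1*2))*6)*4667 = (((10*(⅓))*(-4 - 2))*6)*4667 = (((10/3)*(-6))*6)*4667 = -20*6*4667 = -120*4667 = -560040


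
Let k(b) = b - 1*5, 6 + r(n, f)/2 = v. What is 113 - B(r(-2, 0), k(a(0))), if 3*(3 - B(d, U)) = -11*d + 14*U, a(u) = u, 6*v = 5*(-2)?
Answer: 1286/9 ≈ 142.89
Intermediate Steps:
v = -5/3 (v = (5*(-2))/6 = (⅙)*(-10) = -5/3 ≈ -1.6667)
r(n, f) = -46/3 (r(n, f) = -12 + 2*(-5/3) = -12 - 10/3 = -46/3)
k(b) = -5 + b (k(b) = b - 5 = -5 + b)
B(d, U) = 3 - 14*U/3 + 11*d/3 (B(d, U) = 3 - (-11*d + 14*U)/3 = 3 + (-14*U/3 + 11*d/3) = 3 - 14*U/3 + 11*d/3)
113 - B(r(-2, 0), k(a(0))) = 113 - (3 - 14*(-5 + 0)/3 + (11/3)*(-46/3)) = 113 - (3 - 14/3*(-5) - 506/9) = 113 - (3 + 70/3 - 506/9) = 113 - 1*(-269/9) = 113 + 269/9 = 1286/9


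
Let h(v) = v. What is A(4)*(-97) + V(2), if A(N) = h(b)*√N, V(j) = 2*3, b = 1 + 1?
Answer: -382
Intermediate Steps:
b = 2
V(j) = 6
A(N) = 2*√N
A(4)*(-97) + V(2) = (2*√4)*(-97) + 6 = (2*2)*(-97) + 6 = 4*(-97) + 6 = -388 + 6 = -382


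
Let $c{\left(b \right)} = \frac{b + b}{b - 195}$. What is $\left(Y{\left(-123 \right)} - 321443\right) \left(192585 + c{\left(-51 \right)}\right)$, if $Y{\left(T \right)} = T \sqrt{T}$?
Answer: $- \frac{2538114570886}{41} - 23688006 i \sqrt{123} \approx -6.1905 \cdot 10^{10} - 2.6271 \cdot 10^{8} i$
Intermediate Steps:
$c{\left(b \right)} = \frac{2 b}{-195 + b}$
$Y{\left(T \right)} = T^{\frac{3}{2}}$
$\left(Y{\left(-123 \right)} - 321443\right) \left(192585 + c{\left(-51 \right)}\right) = \left(\left(-123\right)^{\frac{3}{2}} - 321443\right) \left(192585 + 2 \left(-51\right) \frac{1}{-195 - 51}\right) = \left(- 123 i \sqrt{123} - 321443\right) \left(192585 + 2 \left(-51\right) \frac{1}{-246}\right) = \left(-321443 - 123 i \sqrt{123}\right) \left(192585 + 2 \left(-51\right) \left(- \frac{1}{246}\right)\right) = \left(-321443 - 123 i \sqrt{123}\right) \left(192585 + \frac{17}{41}\right) = \left(-321443 - 123 i \sqrt{123}\right) \frac{7896002}{41} = - \frac{2538114570886}{41} - 23688006 i \sqrt{123}$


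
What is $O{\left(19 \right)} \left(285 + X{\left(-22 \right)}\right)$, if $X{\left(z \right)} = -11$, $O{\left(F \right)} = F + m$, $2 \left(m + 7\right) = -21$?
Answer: $411$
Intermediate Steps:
$m = - \frac{35}{2}$ ($m = -7 + \frac{1}{2} \left(-21\right) = -7 - \frac{21}{2} = - \frac{35}{2} \approx -17.5$)
$O{\left(F \right)} = - \frac{35}{2} + F$ ($O{\left(F \right)} = F - \frac{35}{2} = - \frac{35}{2} + F$)
$O{\left(19 \right)} \left(285 + X{\left(-22 \right)}\right) = \left(- \frac{35}{2} + 19\right) \left(285 - 11\right) = \frac{3}{2} \cdot 274 = 411$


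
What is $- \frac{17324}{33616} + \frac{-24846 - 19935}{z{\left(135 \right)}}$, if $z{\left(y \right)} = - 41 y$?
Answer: $\frac{117455813}{15505380} \approx 7.5752$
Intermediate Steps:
$- \frac{17324}{33616} + \frac{-24846 - 19935}{z{\left(135 \right)}} = - \frac{17324}{33616} + \frac{-24846 - 19935}{\left(-41\right) 135} = \left(-17324\right) \frac{1}{33616} - \frac{44781}{-5535} = - \frac{4331}{8404} - - \frac{14927}{1845} = - \frac{4331}{8404} + \frac{14927}{1845} = \frac{117455813}{15505380}$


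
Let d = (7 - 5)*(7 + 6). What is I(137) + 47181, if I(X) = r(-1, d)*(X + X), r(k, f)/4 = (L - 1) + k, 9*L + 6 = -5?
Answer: 392845/9 ≈ 43649.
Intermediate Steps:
L = -11/9 (L = -2/3 + (1/9)*(-5) = -2/3 - 5/9 = -11/9 ≈ -1.2222)
d = 26 (d = 2*13 = 26)
r(k, f) = -80/9 + 4*k (r(k, f) = 4*((-11/9 - 1) + k) = 4*(-20/9 + k) = -80/9 + 4*k)
I(X) = -232*X/9 (I(X) = (-80/9 + 4*(-1))*(X + X) = (-80/9 - 4)*(2*X) = -232*X/9)
I(137) + 47181 = -232/9*137 + 47181 = -31784/9 + 47181 = 392845/9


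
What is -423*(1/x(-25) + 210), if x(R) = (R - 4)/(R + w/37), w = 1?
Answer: -95705442/1073 ≈ -89194.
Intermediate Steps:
x(R) = (-4 + R)/(1/37 + R) (x(R) = (R - 4)/(R + 1/37) = (-4 + R)/(R + 1*(1/37)) = (-4 + R)/(R + 1/37) = (-4 + R)/(1/37 + R))
-423*(1/x(-25) + 210) = -423*(1/(37*(-4 - 25)/(1 + 37*(-25))) + 210) = -423*(1/(37*(-29)/(1 - 925)) + 210) = -423*(1/(37*(-29)/(-924)) + 210) = -423*(1/(37*(-1/924)*(-29)) + 210) = -423*(1/(1073/924) + 210) = -423*(924/1073 + 210) = -423*226254/1073 = -95705442/1073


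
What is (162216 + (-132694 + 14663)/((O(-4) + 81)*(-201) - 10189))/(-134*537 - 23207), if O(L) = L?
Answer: -4163553887/2442504890 ≈ -1.7046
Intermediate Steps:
(162216 + (-132694 + 14663)/((O(-4) + 81)*(-201) - 10189))/(-134*537 - 23207) = (162216 + (-132694 + 14663)/((-4 + 81)*(-201) - 10189))/(-134*537 - 23207) = (162216 - 118031/(77*(-201) - 10189))/(-71958 - 23207) = (162216 - 118031/(-15477 - 10189))/(-95165) = (162216 - 118031/(-25666))*(-1/95165) = (162216 - 118031*(-1/25666))*(-1/95165) = (162216 + 118031/25666)*(-1/95165) = (4163553887/25666)*(-1/95165) = -4163553887/2442504890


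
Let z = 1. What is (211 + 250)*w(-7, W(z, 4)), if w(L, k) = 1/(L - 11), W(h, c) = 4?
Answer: -461/18 ≈ -25.611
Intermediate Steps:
w(L, k) = 1/(-11 + L)
(211 + 250)*w(-7, W(z, 4)) = (211 + 250)/(-11 - 7) = 461/(-18) = 461*(-1/18) = -461/18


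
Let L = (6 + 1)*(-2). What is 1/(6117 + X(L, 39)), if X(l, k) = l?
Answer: 1/6103 ≈ 0.00016385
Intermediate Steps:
L = -14 (L = 7*(-2) = -14)
1/(6117 + X(L, 39)) = 1/(6117 - 14) = 1/6103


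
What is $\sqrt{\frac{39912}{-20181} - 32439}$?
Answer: $\frac{i \sqrt{1527613199}}{217} \approx 180.11 i$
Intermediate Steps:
$\sqrt{\frac{39912}{-20181} - 32439} = \sqrt{39912 \left(- \frac{1}{20181}\right) - 32439} = \sqrt{- \frac{13304}{6727} - 32439} = \sqrt{- \frac{218230457}{6727}} = \frac{i \sqrt{1527613199}}{217}$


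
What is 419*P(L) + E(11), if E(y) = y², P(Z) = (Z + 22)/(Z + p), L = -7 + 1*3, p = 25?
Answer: 3361/7 ≈ 480.14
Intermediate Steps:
L = -4 (L = -7 + 3 = -4)
P(Z) = (22 + Z)/(25 + Z) (P(Z) = (Z + 22)/(Z + 25) = (22 + Z)/(25 + Z))
419*P(L) + E(11) = 419*((22 - 4)/(25 - 4)) + 11² = 419*(18/21) + 121 = 419*((1/21)*18) + 121 = 419*(6/7) + 121 = 2514/7 + 121 = 3361/7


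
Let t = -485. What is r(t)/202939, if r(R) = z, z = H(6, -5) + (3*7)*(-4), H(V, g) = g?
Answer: -89/202939 ≈ -0.00043856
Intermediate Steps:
z = -89 (z = -5 + (3*7)*(-4) = -5 + 21*(-4) = -5 - 84 = -89)
r(R) = -89
r(t)/202939 = -89/202939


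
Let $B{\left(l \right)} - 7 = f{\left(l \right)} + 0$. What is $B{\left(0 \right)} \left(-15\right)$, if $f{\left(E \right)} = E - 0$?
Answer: $-105$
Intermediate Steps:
$f{\left(E \right)} = E$ ($f{\left(E \right)} = E + 0 = E$)
$B{\left(l \right)} = 7 + l$ ($B{\left(l \right)} = 7 + \left(l + 0\right) = 7 + l$)
$B{\left(0 \right)} \left(-15\right) = \left(7 + 0\right) \left(-15\right) = 7 \left(-15\right) = -105$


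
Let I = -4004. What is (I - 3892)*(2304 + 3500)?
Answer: -45828384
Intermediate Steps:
(I - 3892)*(2304 + 3500) = (-4004 - 3892)*(2304 + 3500) = -7896*5804 = -45828384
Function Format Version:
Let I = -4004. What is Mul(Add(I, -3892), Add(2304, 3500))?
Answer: -45828384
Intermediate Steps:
Mul(Add(I, -3892), Add(2304, 3500)) = Mul(Add(-4004, -3892), Add(2304, 3500)) = Mul(-7896, 5804) = -45828384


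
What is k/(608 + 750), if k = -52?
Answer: -26/679 ≈ -0.038292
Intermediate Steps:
k/(608 + 750) = -52/(608 + 750) = -52/1358 = -52*1/1358 = -26/679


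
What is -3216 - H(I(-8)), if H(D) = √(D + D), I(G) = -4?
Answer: -3216 - 2*I*√2 ≈ -3216.0 - 2.8284*I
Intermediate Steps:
H(D) = √2*√D (H(D) = √(2*D) = √2*√D)
-3216 - H(I(-8)) = -3216 - √2*√(-4) = -3216 - √2*2*I = -3216 - 2*I*√2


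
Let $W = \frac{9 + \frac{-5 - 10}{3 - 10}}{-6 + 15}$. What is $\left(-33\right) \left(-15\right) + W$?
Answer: $\frac{10421}{21} \approx 496.24$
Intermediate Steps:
$W = \frac{26}{21}$ ($W = \frac{9 - \frac{15}{-7}}{9} = \left(9 - - \frac{15}{7}\right) \frac{1}{9} = \left(9 + \frac{15}{7}\right) \frac{1}{9} = \frac{78}{7} \cdot \frac{1}{9} = \frac{26}{21} \approx 1.2381$)
$\left(-33\right) \left(-15\right) + W = \left(-33\right) \left(-15\right) + \frac{26}{21} = 495 + \frac{26}{21} = \frac{10421}{21}$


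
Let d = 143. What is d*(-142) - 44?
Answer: -20350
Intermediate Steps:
d*(-142) - 44 = 143*(-142) - 44 = -20306 - 44 = -20350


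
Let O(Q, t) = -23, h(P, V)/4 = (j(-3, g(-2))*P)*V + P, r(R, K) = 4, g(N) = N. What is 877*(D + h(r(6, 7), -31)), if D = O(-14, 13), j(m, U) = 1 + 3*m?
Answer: 3473797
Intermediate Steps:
h(P, V) = 4*P - 32*P*V (h(P, V) = 4*(((1 + 3*(-3))*P)*V + P) = 4*(((1 - 9)*P)*V + P) = 4*((-8*P)*V + P) = 4*(-8*P*V + P) = 4*(P - 8*P*V) = 4*P - 32*P*V)
D = -23
877*(D + h(r(6, 7), -31)) = 877*(-23 + 4*4*(1 - 8*(-31))) = 877*(-23 + 4*4*(1 + 248)) = 877*(-23 + 4*4*249) = 877*(-23 + 3984) = 877*3961 = 3473797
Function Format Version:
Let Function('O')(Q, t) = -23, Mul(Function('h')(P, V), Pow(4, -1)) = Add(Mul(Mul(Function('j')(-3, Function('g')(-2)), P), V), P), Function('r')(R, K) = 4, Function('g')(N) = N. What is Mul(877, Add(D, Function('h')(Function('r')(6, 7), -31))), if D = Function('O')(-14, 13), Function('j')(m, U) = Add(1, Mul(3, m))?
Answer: 3473797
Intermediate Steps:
Function('h')(P, V) = Add(Mul(4, P), Mul(-32, P, V)) (Function('h')(P, V) = Mul(4, Add(Mul(Mul(Add(1, Mul(3, -3)), P), V), P)) = Mul(4, Add(Mul(Mul(Add(1, -9), P), V), P)) = Mul(4, Add(Mul(Mul(-8, P), V), P)) = Mul(4, Add(Mul(-8, P, V), P)) = Mul(4, Add(P, Mul(-8, P, V))) = Add(Mul(4, P), Mul(-32, P, V)))
D = -23
Mul(877, Add(D, Function('h')(Function('r')(6, 7), -31))) = Mul(877, Add(-23, Mul(4, 4, Add(1, Mul(-8, -31))))) = Mul(877, Add(-23, Mul(4, 4, Add(1, 248)))) = Mul(877, Add(-23, Mul(4, 4, 249))) = Mul(877, Add(-23, 3984)) = Mul(877, 3961) = 3473797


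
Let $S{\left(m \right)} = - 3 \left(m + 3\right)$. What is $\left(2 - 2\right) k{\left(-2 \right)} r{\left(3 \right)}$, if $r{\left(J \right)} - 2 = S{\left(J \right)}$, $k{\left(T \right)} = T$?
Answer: $0$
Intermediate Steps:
$S{\left(m \right)} = -9 - 3 m$ ($S{\left(m \right)} = - 3 \left(3 + m\right) = -9 - 3 m$)
$r{\left(J \right)} = -7 - 3 J$ ($r{\left(J \right)} = 2 - \left(9 + 3 J\right) = -7 - 3 J$)
$\left(2 - 2\right) k{\left(-2 \right)} r{\left(3 \right)} = \left(2 - 2\right) \left(-2\right) \left(-7 - 9\right) = 0 \left(-2\right) \left(-16\right) = 0 \left(-16\right) = 0$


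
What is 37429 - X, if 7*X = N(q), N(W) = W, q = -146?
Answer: 262149/7 ≈ 37450.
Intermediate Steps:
X = -146/7 (X = (⅐)*(-146) = -146/7 ≈ -20.857)
37429 - X = 37429 - 1*(-146/7) = 37429 + 146/7 = 262149/7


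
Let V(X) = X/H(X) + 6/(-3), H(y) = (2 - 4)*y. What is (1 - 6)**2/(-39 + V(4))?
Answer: -50/83 ≈ -0.60241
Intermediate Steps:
H(y) = -2*y
V(X) = -5/2 (V(X) = X/((-2*X)) + 6/(-3) = X*(-1/(2*X)) + 6*(-1/3) = -1/2 - 2 = -5/2)
(1 - 6)**2/(-39 + V(4)) = (1 - 6)**2/(-39 - 5/2) = (-5)**2/(-83/2) = -2/83*25 = -50/83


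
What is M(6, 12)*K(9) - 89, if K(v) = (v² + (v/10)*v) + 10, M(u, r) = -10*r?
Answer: -11981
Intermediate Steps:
K(v) = 10 + 11*v²/10 (K(v) = (v² + (v*(⅒))*v) + 10 = (v² + (v/10)*v) + 10 = (v² + v²/10) + 10 = 11*v²/10 + 10 = 10 + 11*v²/10)
M(6, 12)*K(9) - 89 = (-10*12)*(10 + (11/10)*9²) - 89 = -120*(10 + (11/10)*81) - 89 = -120*(10 + 891/10) - 89 = -120*991/10 - 89 = -11892 - 89 = -11981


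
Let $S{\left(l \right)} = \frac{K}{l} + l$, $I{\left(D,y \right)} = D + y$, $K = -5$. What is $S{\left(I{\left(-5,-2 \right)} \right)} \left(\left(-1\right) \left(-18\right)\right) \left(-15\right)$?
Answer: $\frac{11880}{7} \approx 1697.1$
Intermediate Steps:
$S{\left(l \right)} = l - \frac{5}{l}$ ($S{\left(l \right)} = - \frac{5}{l} + l = l - \frac{5}{l}$)
$S{\left(I{\left(-5,-2 \right)} \right)} \left(\left(-1\right) \left(-18\right)\right) \left(-15\right) = \left(\left(-5 - 2\right) - \frac{5}{-5 - 2}\right) \left(\left(-1\right) \left(-18\right)\right) \left(-15\right) = \left(-7 - \frac{5}{-7}\right) 18 \left(-15\right) = \left(-7 - - \frac{5}{7}\right) 18 \left(-15\right) = \left(-7 + \frac{5}{7}\right) 18 \left(-15\right) = \left(- \frac{44}{7}\right) 18 \left(-15\right) = \left(- \frac{792}{7}\right) \left(-15\right) = \frac{11880}{7}$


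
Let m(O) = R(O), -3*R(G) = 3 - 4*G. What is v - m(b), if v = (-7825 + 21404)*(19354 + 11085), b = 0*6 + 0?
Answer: 413331182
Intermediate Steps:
b = 0 (b = 0 + 0 = 0)
v = 413331181 (v = 13579*30439 = 413331181)
R(G) = -1 + 4*G/3 (R(G) = -(3 - 4*G)/3 = -1 + 4*G/3)
m(O) = -1 + 4*O/3
v - m(b) = 413331181 - (-1 + (4/3)*0) = 413331181 - (-1 + 0) = 413331181 - 1*(-1) = 413331181 + 1 = 413331182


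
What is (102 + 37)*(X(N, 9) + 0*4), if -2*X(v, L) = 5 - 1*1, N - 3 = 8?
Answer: -278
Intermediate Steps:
N = 11 (N = 3 + 8 = 11)
X(v, L) = -2 (X(v, L) = -(5 - 1*1)/2 = -(5 - 1)/2 = -½*4 = -2)
(102 + 37)*(X(N, 9) + 0*4) = (102 + 37)*(-2 + 0*4) = 139*(-2 + 0) = 139*(-2) = -278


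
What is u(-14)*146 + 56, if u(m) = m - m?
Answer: 56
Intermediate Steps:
u(m) = 0
u(-14)*146 + 56 = 0*146 + 56 = 0 + 56 = 56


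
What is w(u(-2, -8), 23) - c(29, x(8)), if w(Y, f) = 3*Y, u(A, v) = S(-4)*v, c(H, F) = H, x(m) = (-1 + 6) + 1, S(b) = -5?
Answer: 91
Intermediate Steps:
x(m) = 6 (x(m) = 5 + 1 = 6)
u(A, v) = -5*v
w(u(-2, -8), 23) - c(29, x(8)) = 3*(-5*(-8)) - 1*29 = 3*40 - 29 = 120 - 29 = 91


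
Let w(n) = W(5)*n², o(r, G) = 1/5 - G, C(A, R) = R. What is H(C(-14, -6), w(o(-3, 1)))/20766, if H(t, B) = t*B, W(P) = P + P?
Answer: -32/17305 ≈ -0.0018492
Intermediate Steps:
W(P) = 2*P
o(r, G) = ⅕ - G
w(n) = 10*n² (w(n) = (2*5)*n² = 10*n²)
H(t, B) = B*t
H(C(-14, -6), w(o(-3, 1)))/20766 = ((10*(⅕ - 1*1)²)*(-6))/20766 = ((10*(⅕ - 1)²)*(-6))*(1/20766) = ((10*(-⅘)²)*(-6))*(1/20766) = ((10*(16/25))*(-6))*(1/20766) = ((32/5)*(-6))*(1/20766) = -192/5*1/20766 = -32/17305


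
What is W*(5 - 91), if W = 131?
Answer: -11266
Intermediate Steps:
W*(5 - 91) = 131*(5 - 91) = 131*(-86) = -11266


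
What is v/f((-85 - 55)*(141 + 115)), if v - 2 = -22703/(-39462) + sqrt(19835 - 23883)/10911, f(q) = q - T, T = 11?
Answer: -101627/1414752162 - 4*I*sqrt(253)/391170261 ≈ -7.1834e-5 - 1.6265e-7*I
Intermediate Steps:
f(q) = -11 + q (f(q) = q - 1*11 = q - 11 = -11 + q)
v = 101627/39462 + 4*I*sqrt(253)/10911 (v = 2 + (-22703/(-39462) + sqrt(19835 - 23883)/10911) = 2 + (-22703*(-1/39462) + sqrt(-4048)*(1/10911)) = 2 + (22703/39462 + (4*I*sqrt(253))*(1/10911)) = 2 + (22703/39462 + 4*I*sqrt(253)/10911) = 101627/39462 + 4*I*sqrt(253)/10911 ≈ 2.5753 + 0.0058312*I)
v/f((-85 - 55)*(141 + 115)) = (101627/39462 + 4*I*sqrt(253)/10911)/(-11 + (-85 - 55)*(141 + 115)) = (101627/39462 + 4*I*sqrt(253)/10911)/(-11 - 140*256) = (101627/39462 + 4*I*sqrt(253)/10911)/(-11 - 35840) = (101627/39462 + 4*I*sqrt(253)/10911)/(-35851) = (101627/39462 + 4*I*sqrt(253)/10911)*(-1/35851) = -101627/1414752162 - 4*I*sqrt(253)/391170261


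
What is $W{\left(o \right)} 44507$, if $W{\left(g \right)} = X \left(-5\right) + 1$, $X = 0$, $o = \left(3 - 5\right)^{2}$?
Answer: $44507$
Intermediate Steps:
$o = 4$ ($o = \left(-2\right)^{2} = 4$)
$W{\left(g \right)} = 1$ ($W{\left(g \right)} = 0 \left(-5\right) + 1 = 0 + 1 = 1$)
$W{\left(o \right)} 44507 = 1 \cdot 44507 = 44507$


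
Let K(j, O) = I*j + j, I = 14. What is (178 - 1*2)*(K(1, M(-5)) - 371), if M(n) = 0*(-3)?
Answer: -62656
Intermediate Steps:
M(n) = 0
K(j, O) = 15*j (K(j, O) = 14*j + j = 15*j)
(178 - 1*2)*(K(1, M(-5)) - 371) = (178 - 1*2)*(15*1 - 371) = (178 - 2)*(15 - 371) = 176*(-356) = -62656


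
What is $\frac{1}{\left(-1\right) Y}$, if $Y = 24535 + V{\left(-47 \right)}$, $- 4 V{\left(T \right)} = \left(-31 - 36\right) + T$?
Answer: $- \frac{2}{49127} \approx -4.0711 \cdot 10^{-5}$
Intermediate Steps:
$V{\left(T \right)} = \frac{67}{4} - \frac{T}{4}$ ($V{\left(T \right)} = - \frac{\left(-31 - 36\right) + T}{4} = - \frac{-67 + T}{4} = \frac{67}{4} - \frac{T}{4}$)
$Y = \frac{49127}{2}$ ($Y = 24535 + \left(\frac{67}{4} - - \frac{47}{4}\right) = 24535 + \left(\frac{67}{4} + \frac{47}{4}\right) = 24535 + \frac{57}{2} = \frac{49127}{2} \approx 24564.0$)
$\frac{1}{\left(-1\right) Y} = \frac{1}{\left(-1\right) \frac{49127}{2}} = \frac{1}{- \frac{49127}{2}} = - \frac{2}{49127}$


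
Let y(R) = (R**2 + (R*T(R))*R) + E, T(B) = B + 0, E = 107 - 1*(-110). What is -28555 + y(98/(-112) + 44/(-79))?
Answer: -7153754055009/252435968 ≈ -28339.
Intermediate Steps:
E = 217 (E = 107 + 110 = 217)
T(B) = B
y(R) = 217 + R**2 + R**3 (y(R) = (R**2 + (R*R)*R) + 217 = (R**2 + R**2*R) + 217 = (R**2 + R**3) + 217 = 217 + R**2 + R**3)
-28555 + y(98/(-112) + 44/(-79)) = -28555 + (217 + (98/(-112) + 44/(-79))**2 + (98/(-112) + 44/(-79))**3) = -28555 + (217 + (98*(-1/112) + 44*(-1/79))**2 + (98*(-1/112) + 44*(-1/79))**3) = -28555 + (217 + (-7/8 - 44/79)**2 + (-7/8 - 44/79)**3) = -28555 + (217 + (-905/632)**2 + (-905/632)**3) = -28555 + (217 + 819025/399424 - 741217625/252435968) = -28555 + 54555011231/252435968 = -7153754055009/252435968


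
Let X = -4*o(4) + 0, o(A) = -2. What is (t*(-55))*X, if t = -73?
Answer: 32120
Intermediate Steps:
X = 8 (X = -4*(-2) + 0 = 8 + 0 = 8)
(t*(-55))*X = -73*(-55)*8 = 4015*8 = 32120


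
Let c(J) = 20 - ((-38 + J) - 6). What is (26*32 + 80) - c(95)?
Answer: 943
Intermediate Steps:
c(J) = 64 - J (c(J) = 20 - (-44 + J) = 20 + (44 - J) = 64 - J)
(26*32 + 80) - c(95) = (26*32 + 80) - (64 - 1*95) = (832 + 80) - (64 - 95) = 912 - 1*(-31) = 912 + 31 = 943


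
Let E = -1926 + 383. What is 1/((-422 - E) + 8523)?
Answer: 1/9644 ≈ 0.00010369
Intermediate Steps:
E = -1543
1/((-422 - E) + 8523) = 1/((-422 - 1*(-1543)) + 8523) = 1/((-422 + 1543) + 8523) = 1/(1121 + 8523) = 1/9644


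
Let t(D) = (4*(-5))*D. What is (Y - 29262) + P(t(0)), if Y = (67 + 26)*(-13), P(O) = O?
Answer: -30471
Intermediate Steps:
t(D) = -20*D
Y = -1209 (Y = 93*(-13) = -1209)
(Y - 29262) + P(t(0)) = (-1209 - 29262) - 20*0 = -30471 + 0 = -30471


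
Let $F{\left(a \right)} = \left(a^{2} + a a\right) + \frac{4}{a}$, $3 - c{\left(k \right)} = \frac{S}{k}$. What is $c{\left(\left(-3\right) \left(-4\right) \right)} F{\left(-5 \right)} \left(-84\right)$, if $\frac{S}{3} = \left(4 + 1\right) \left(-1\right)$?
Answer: $- \frac{87822}{5} \approx -17564.0$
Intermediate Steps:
$S = -15$ ($S = 3 \left(4 + 1\right) \left(-1\right) = 3 \cdot 5 \left(-1\right) = 3 \left(-5\right) = -15$)
$c{\left(k \right)} = 3 + \frac{15}{k}$ ($c{\left(k \right)} = 3 - - \frac{15}{k} = 3 + \frac{15}{k}$)
$F{\left(a \right)} = 2 a^{2} + \frac{4}{a}$ ($F{\left(a \right)} = \left(a^{2} + a^{2}\right) + \frac{4}{a} = 2 a^{2} + \frac{4}{a}$)
$c{\left(\left(-3\right) \left(-4\right) \right)} F{\left(-5 \right)} \left(-84\right) = \left(3 + \frac{15}{\left(-3\right) \left(-4\right)}\right) \frac{2 \left(2 + \left(-5\right)^{3}\right)}{-5} \left(-84\right) = \left(3 + \frac{15}{12}\right) 2 \left(- \frac{1}{5}\right) \left(2 - 125\right) \left(-84\right) = \left(3 + 15 \cdot \frac{1}{12}\right) 2 \left(- \frac{1}{5}\right) \left(-123\right) \left(-84\right) = \left(3 + \frac{5}{4}\right) \frac{246}{5} \left(-84\right) = \frac{17}{4} \cdot \frac{246}{5} \left(-84\right) = \frac{2091}{10} \left(-84\right) = - \frac{87822}{5}$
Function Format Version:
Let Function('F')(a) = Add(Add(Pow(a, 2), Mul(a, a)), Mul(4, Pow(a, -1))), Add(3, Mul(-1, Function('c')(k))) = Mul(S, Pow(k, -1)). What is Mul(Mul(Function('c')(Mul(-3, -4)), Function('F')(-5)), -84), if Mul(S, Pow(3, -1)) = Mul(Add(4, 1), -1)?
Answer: Rational(-87822, 5) ≈ -17564.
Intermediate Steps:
S = -15 (S = Mul(3, Mul(Add(4, 1), -1)) = Mul(3, Mul(5, -1)) = Mul(3, -5) = -15)
Function('c')(k) = Add(3, Mul(15, Pow(k, -1))) (Function('c')(k) = Add(3, Mul(-1, Mul(-15, Pow(k, -1)))) = Add(3, Mul(15, Pow(k, -1))))
Function('F')(a) = Add(Mul(2, Pow(a, 2)), Mul(4, Pow(a, -1))) (Function('F')(a) = Add(Add(Pow(a, 2), Pow(a, 2)), Mul(4, Pow(a, -1))) = Add(Mul(2, Pow(a, 2)), Mul(4, Pow(a, -1))))
Mul(Mul(Function('c')(Mul(-3, -4)), Function('F')(-5)), -84) = Mul(Mul(Add(3, Mul(15, Pow(Mul(-3, -4), -1))), Mul(2, Pow(-5, -1), Add(2, Pow(-5, 3)))), -84) = Mul(Mul(Add(3, Mul(15, Pow(12, -1))), Mul(2, Rational(-1, 5), Add(2, -125))), -84) = Mul(Mul(Add(3, Mul(15, Rational(1, 12))), Mul(2, Rational(-1, 5), -123)), -84) = Mul(Mul(Add(3, Rational(5, 4)), Rational(246, 5)), -84) = Mul(Mul(Rational(17, 4), Rational(246, 5)), -84) = Mul(Rational(2091, 10), -84) = Rational(-87822, 5)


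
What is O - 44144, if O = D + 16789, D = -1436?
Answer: -28791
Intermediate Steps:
O = 15353 (O = -1436 + 16789 = 15353)
O - 44144 = 15353 - 44144 = -28791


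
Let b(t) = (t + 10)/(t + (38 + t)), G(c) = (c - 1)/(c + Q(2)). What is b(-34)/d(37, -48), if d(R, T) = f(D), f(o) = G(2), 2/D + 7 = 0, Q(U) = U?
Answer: 16/5 ≈ 3.2000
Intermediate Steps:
D = -2/7 (D = 2/(-7 + 0) = 2/(-7) = 2*(-⅐) = -2/7 ≈ -0.28571)
G(c) = (-1 + c)/(2 + c) (G(c) = (c - 1)/(c + 2) = (-1 + c)/(2 + c))
b(t) = (10 + t)/(38 + 2*t)
f(o) = ¼ (f(o) = (-1 + 2)/(2 + 2) = 1/4 = (¼)*1 = ¼)
d(R, T) = ¼
b(-34)/d(37, -48) = ((10 - 34)/(2*(19 - 34)))/(¼) = ((½)*(-24)/(-15))*4 = ((½)*(-1/15)*(-24))*4 = (⅘)*4 = 16/5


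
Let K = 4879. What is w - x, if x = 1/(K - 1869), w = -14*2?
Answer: -84281/3010 ≈ -28.000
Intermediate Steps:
w = -28
x = 1/3010 (x = 1/(4879 - 1869) = 1/3010 ≈ 0.00033223)
w - x = -28 - 1*1/3010 = -28 - 1/3010 = -84281/3010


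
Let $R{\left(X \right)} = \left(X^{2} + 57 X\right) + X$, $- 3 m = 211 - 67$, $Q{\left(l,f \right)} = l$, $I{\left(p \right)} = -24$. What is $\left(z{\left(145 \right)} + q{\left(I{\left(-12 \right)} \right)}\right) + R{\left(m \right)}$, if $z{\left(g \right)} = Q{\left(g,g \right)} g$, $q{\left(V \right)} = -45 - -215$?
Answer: $20715$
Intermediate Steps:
$q{\left(V \right)} = 170$ ($q{\left(V \right)} = -45 + 215 = 170$)
$z{\left(g \right)} = g^{2}$ ($z{\left(g \right)} = g g = g^{2}$)
$m = -48$ ($m = - \frac{211 - 67}{3} = \left(- \frac{1}{3}\right) 144 = -48$)
$R{\left(X \right)} = X^{2} + 58 X$
$\left(z{\left(145 \right)} + q{\left(I{\left(-12 \right)} \right)}\right) + R{\left(m \right)} = \left(145^{2} + 170\right) - 48 \left(58 - 48\right) = \left(21025 + 170\right) - 480 = 21195 - 480 = 20715$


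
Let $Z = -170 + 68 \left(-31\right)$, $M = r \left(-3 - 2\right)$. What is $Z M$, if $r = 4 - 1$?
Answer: $34170$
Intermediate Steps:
$r = 3$ ($r = 4 - 1 = 3$)
$M = -15$ ($M = 3 \left(-3 - 2\right) = 3 \left(-5\right) = -15$)
$Z = -2278$ ($Z = -170 - 2108 = -2278$)
$Z M = \left(-2278\right) \left(-15\right) = 34170$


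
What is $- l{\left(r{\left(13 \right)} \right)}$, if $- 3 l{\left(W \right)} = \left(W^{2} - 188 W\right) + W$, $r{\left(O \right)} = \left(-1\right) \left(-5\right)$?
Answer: $- \frac{910}{3} \approx -303.33$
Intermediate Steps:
$r{\left(O \right)} = 5$
$l{\left(W \right)} = - \frac{W^{2}}{3} + \frac{187 W}{3}$ ($l{\left(W \right)} = - \frac{\left(W^{2} - 188 W\right) + W}{3} = - \frac{W^{2} - 187 W}{3} = - \frac{W^{2}}{3} + \frac{187 W}{3}$)
$- l{\left(r{\left(13 \right)} \right)} = - \frac{5 \left(187 - 5\right)}{3} = - \frac{5 \cdot 182}{3} = \left(-1\right) \frac{910}{3} = - \frac{910}{3}$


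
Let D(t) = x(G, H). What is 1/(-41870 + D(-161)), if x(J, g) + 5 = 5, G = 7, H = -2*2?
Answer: -1/41870 ≈ -2.3883e-5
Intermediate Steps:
H = -4
x(J, g) = 0 (x(J, g) = -5 + 5 = 0)
D(t) = 0
1/(-41870 + D(-161)) = 1/(-41870 + 0) = 1/(-41870) = -1/41870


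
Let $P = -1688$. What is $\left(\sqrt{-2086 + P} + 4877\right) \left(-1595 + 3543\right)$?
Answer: $9500396 + 1948 i \sqrt{3774} \approx 9.5004 \cdot 10^{6} + 1.1967 \cdot 10^{5} i$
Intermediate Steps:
$\left(\sqrt{-2086 + P} + 4877\right) \left(-1595 + 3543\right) = \left(\sqrt{-2086 - 1688} + 4877\right) \left(-1595 + 3543\right) = \left(\sqrt{-3774} + 4877\right) 1948 = \left(i \sqrt{3774} + 4877\right) 1948 = \left(4877 + i \sqrt{3774}\right) 1948 = 9500396 + 1948 i \sqrt{3774}$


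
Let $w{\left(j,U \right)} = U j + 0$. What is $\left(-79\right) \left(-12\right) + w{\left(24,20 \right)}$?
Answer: $1428$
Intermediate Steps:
$w{\left(j,U \right)} = U j$
$\left(-79\right) \left(-12\right) + w{\left(24,20 \right)} = \left(-79\right) \left(-12\right) + 20 \cdot 24 = 948 + 480 = 1428$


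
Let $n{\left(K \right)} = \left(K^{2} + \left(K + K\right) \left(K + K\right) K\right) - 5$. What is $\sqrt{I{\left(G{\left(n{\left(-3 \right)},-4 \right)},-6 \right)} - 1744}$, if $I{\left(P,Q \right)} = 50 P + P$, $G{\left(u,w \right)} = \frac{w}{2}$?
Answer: $i \sqrt{1846} \approx 42.965 i$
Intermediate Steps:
$n{\left(K \right)} = -5 + K^{2} + 4 K^{3}$ ($n{\left(K \right)} = \left(K^{2} + 2 K 2 K K\right) - 5 = \left(K^{2} + 4 K^{2} K\right) - 5 = \left(K^{2} + 4 K^{3}\right) - 5 = -5 + K^{2} + 4 K^{3}$)
$G{\left(u,w \right)} = \frac{w}{2}$ ($G{\left(u,w \right)} = w \frac{1}{2} = \frac{w}{2}$)
$I{\left(P,Q \right)} = 51 P$
$\sqrt{I{\left(G{\left(n{\left(-3 \right)},-4 \right)},-6 \right)} - 1744} = \sqrt{51 \cdot \frac{1}{2} \left(-4\right) - 1744} = \sqrt{51 \left(-2\right) - 1744} = \sqrt{-102 - 1744} = \sqrt{-1846} = i \sqrt{1846}$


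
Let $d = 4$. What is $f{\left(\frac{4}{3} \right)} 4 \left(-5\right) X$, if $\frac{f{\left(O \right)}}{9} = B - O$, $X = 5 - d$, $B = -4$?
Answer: $960$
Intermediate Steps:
$X = 1$ ($X = 5 - 4 = 1$)
$f{\left(O \right)} = -36 - 9 O$ ($f{\left(O \right)} = 9 \left(-4 - O\right) = -36 - 9 O$)
$f{\left(\frac{4}{3} \right)} 4 \left(-5\right) X = \left(-36 - 9 \cdot \frac{4}{3}\right) 4 \left(-5\right) 1 = \left(-36 - 9 \cdot 4 \cdot \frac{1}{3}\right) \left(\left(-20\right) 1\right) = \left(-36 - 12\right) \left(-20\right) = \left(-48\right) \left(-20\right) = 960$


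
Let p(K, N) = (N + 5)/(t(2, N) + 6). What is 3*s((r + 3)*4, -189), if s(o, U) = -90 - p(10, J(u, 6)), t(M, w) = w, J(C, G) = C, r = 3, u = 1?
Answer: -1908/7 ≈ -272.57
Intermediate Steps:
p(K, N) = (5 + N)/(6 + N) (p(K, N) = (N + 5)/(N + 6) = (5 + N)/(6 + N))
s(o, U) = -636/7 (s(o, U) = -90 - (5 + 1)/(6 + 1) = -90 - 6/7 = -636/7)
3*s((r + 3)*4, -189) = 3*(-636/7) = -1908/7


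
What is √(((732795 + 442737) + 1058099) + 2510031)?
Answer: √4743662 ≈ 2178.0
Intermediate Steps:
√(((732795 + 442737) + 1058099) + 2510031) = √((1175532 + 1058099) + 2510031) = √(2233631 + 2510031) = √4743662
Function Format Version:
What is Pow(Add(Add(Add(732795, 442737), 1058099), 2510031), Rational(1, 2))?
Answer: Pow(4743662, Rational(1, 2)) ≈ 2178.0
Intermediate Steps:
Pow(Add(Add(Add(732795, 442737), 1058099), 2510031), Rational(1, 2)) = Pow(Add(Add(1175532, 1058099), 2510031), Rational(1, 2)) = Pow(Add(2233631, 2510031), Rational(1, 2)) = Pow(4743662, Rational(1, 2))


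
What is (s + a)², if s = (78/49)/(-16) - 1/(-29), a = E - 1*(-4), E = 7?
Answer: 15452727481/129231424 ≈ 119.57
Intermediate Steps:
a = 11 (a = 7 - 1*(-4) = 7 + 4 = 11)
s = -739/11368 (s = (78*(1/49))*(-1/16) - 1*(-1/29) = (78/49)*(-1/16) + 1/29 = -39/392 + 1/29 = -739/11368 ≈ -0.065007)
(s + a)² = (-739/11368 + 11)² = (124309/11368)² = 15452727481/129231424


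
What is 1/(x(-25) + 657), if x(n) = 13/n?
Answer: 25/16412 ≈ 0.0015233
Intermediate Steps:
1/(x(-25) + 657) = 1/(13/(-25) + 657) = 1/(13*(-1/25) + 657) = 1/(-13/25 + 657) = 1/(16412/25) = 25/16412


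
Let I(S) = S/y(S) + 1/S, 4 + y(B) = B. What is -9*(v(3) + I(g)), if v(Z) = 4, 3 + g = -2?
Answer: -196/5 ≈ -39.200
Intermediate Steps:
g = -5 (g = -3 - 2 = -5)
y(B) = -4 + B
I(S) = 1/S + S/(-4 + S) (I(S) = S/(-4 + S) + 1/S = 1/S + S/(-4 + S))
-9*(v(3) + I(g)) = -9*(4 + (-4 - 5 + (-5)²)/((-5)*(-4 - 5))) = -9*(4 - ⅕*(-4 - 5 + 25)/(-9)) = -9*(4 - ⅕*(-⅑)*16) = -9*(4 + 16/45) = -9*196/45 = -196/5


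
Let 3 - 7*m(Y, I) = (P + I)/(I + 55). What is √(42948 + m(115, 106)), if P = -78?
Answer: √1113265573/161 ≈ 207.24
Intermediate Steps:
m(Y, I) = 3/7 - (-78 + I)/(7*(55 + I)) (m(Y, I) = 3/7 - (-78 + I)/(7*(I + 55)) = 3/7 - (-78 + I)/(7*(55 + I)))
√(42948 + m(115, 106)) = √(42948 + (243 + 2*106)/(7*(55 + 106))) = √(42948 + (⅐)*(243 + 212)/161) = √(42948 + (⅐)*(1/161)*455) = √(42948 + 65/161) = √(6914693/161) = √1113265573/161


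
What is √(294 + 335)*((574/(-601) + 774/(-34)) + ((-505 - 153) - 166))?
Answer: -8661153*√629/10217 ≈ -21261.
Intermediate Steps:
√(294 + 335)*((574/(-601) + 774/(-34)) + ((-505 - 153) - 166)) = √629*((574*(-1/601) + 774*(-1/34)) + (-658 - 166)) = √629*((-574/601 - 387/17) - 824) = √629*(-242345/10217 - 824) = √629*(-8661153/10217) = -8661153*√629/10217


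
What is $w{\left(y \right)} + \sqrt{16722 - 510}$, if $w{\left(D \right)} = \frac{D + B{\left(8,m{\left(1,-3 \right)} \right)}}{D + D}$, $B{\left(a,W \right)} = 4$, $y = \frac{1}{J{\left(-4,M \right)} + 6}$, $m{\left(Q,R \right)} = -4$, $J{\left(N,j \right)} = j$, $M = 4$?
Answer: $\frac{41}{2} + 2 \sqrt{4053} \approx 147.83$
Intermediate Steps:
$y = \frac{1}{10}$ ($y = \frac{1}{4 + 6} = \frac{1}{10} \approx 0.1$)
$w{\left(D \right)} = \frac{4 + D}{2 D}$ ($w{\left(D \right)} = \frac{D + 4}{D + D} = \frac{4 + D}{2 D}$)
$w{\left(y \right)} + \sqrt{16722 - 510} = \frac{\frac{1}{\frac{1}{10}} \left(4 + \frac{1}{10}\right)}{2} + \sqrt{16722 - 510} = \frac{1}{2} \cdot 10 \cdot \frac{41}{10} + \sqrt{16212} = \frac{41}{2} + 2 \sqrt{4053}$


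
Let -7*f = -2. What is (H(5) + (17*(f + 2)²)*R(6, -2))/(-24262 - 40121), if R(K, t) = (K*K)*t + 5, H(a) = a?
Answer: 97113/1051589 ≈ 0.092349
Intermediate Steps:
f = 2/7 (f = -⅐*(-2) = 2/7 ≈ 0.28571)
R(K, t) = 5 + t*K² (R(K, t) = K²*t + 5 = t*K² + 5 = 5 + t*K²)
(H(5) + (17*(f + 2)²)*R(6, -2))/(-24262 - 40121) = (5 + (17*(2/7 + 2)²)*(5 - 2*6²))/(-24262 - 40121) = (5 + (17*(16/7)²)*(5 - 2*36))/(-64383) = (5 + (17*(256/49))*(5 - 72))*(-1/64383) = (5 + (4352/49)*(-67))*(-1/64383) = (5 - 291584/49)*(-1/64383) = -291339/49*(-1/64383) = 97113/1051589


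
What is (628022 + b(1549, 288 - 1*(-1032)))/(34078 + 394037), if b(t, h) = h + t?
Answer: 210297/142705 ≈ 1.4736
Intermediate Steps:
(628022 + b(1549, 288 - 1*(-1032)))/(34078 + 394037) = (628022 + ((288 - 1*(-1032)) + 1549))/(34078 + 394037) = (628022 + ((288 + 1032) + 1549))/428115 = (628022 + (1320 + 1549))*(1/428115) = (628022 + 2869)*(1/428115) = 630891*(1/428115) = 210297/142705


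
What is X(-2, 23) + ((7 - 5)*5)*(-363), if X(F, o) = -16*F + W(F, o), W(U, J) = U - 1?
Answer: -3601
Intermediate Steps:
W(U, J) = -1 + U
X(F, o) = -1 - 15*F (X(F, o) = -16*F + (-1 + F) = -1 - 15*F)
X(-2, 23) + ((7 - 5)*5)*(-363) = (-1 - 15*(-2)) + ((7 - 5)*5)*(-363) = (-1 + 30) + (2*5)*(-363) = 29 + 10*(-363) = 29 - 3630 = -3601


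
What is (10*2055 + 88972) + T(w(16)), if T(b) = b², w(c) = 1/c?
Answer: 28037633/256 ≈ 1.0952e+5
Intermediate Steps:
(10*2055 + 88972) + T(w(16)) = (10*2055 + 88972) + (1/16)² = (20550 + 88972) + (1/16)² = 109522 + 1/256 = 28037633/256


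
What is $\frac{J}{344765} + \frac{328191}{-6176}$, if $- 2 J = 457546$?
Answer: $- \frac{114561672163}{2129268640} \approx -53.803$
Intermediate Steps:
$J = -228773$ ($J = \left(- \frac{1}{2}\right) 457546 = -228773$)
$\frac{J}{344765} + \frac{328191}{-6176} = - \frac{228773}{344765} + \frac{328191}{-6176} = \left(-228773\right) \frac{1}{344765} + 328191 \left(- \frac{1}{6176}\right) = - \frac{228773}{344765} - \frac{328191}{6176} = - \frac{114561672163}{2129268640}$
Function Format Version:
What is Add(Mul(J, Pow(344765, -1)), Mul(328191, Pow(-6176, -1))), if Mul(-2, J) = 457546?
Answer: Rational(-114561672163, 2129268640) ≈ -53.803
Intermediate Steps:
J = -228773 (J = Mul(Rational(-1, 2), 457546) = -228773)
Add(Mul(J, Pow(344765, -1)), Mul(328191, Pow(-6176, -1))) = Add(Mul(-228773, Pow(344765, -1)), Mul(328191, Pow(-6176, -1))) = Add(Mul(-228773, Rational(1, 344765)), Mul(328191, Rational(-1, 6176))) = Add(Rational(-228773, 344765), Rational(-328191, 6176)) = Rational(-114561672163, 2129268640)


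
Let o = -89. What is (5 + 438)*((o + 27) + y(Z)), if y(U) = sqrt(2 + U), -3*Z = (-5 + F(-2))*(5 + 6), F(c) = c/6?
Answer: -27466 + 443*sqrt(194)/3 ≈ -25409.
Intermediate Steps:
F(c) = c/6 (F(c) = c*(1/6) = c/6)
Z = 176/9 (Z = -(-5 + (1/6)*(-2))*(5 + 6)/3 = -(-5 - 1/3)*11/3 = -(-16)*11/9 = -1/3*(-176/3) = 176/9 ≈ 19.556)
(5 + 438)*((o + 27) + y(Z)) = (5 + 438)*((-89 + 27) + sqrt(2 + 176/9)) = 443*(-62 + sqrt(194/9)) = 443*(-62 + sqrt(194)/3) = -27466 + 443*sqrt(194)/3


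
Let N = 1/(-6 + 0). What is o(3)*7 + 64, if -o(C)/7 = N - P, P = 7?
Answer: 2491/6 ≈ 415.17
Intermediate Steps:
N = -1/6 (N = 1/(-6) = -1/6 ≈ -0.16667)
o(C) = 301/6 (o(C) = -7*(-1/6 - 1*7) = -7*(-1/6 - 7) = -7*(-43/6) = 301/6)
o(3)*7 + 64 = (301/6)*7 + 64 = 2107/6 + 64 = 2491/6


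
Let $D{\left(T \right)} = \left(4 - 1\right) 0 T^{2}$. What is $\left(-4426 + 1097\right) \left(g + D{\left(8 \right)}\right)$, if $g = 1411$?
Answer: $-4697219$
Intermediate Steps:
$D{\left(T \right)} = 0$ ($D{\left(T \right)} = 3 \cdot 0 T^{2} = 0 T^{2} = 0$)
$\left(-4426 + 1097\right) \left(g + D{\left(8 \right)}\right) = \left(-4426 + 1097\right) \left(1411 + 0\right) = \left(-3329\right) 1411 = -4697219$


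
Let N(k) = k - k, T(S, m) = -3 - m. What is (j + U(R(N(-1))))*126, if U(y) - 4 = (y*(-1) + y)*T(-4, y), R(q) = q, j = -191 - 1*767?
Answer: -120204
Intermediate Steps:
N(k) = 0
j = -958 (j = -191 - 767 = -958)
U(y) = 4 (U(y) = 4 + (y*(-1) + y)*(-3 - y) = 4 + (-y + y)*(-3 - y) = 4 + 0*(-3 - y) = 4 + 0 = 4)
(j + U(R(N(-1))))*126 = (-958 + 4)*126 = -954*126 = -120204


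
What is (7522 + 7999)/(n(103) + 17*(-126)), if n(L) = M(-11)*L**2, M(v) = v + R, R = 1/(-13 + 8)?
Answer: -77605/604814 ≈ -0.12831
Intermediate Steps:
R = -1/5 (R = 1/(-5) = -1/5 ≈ -0.20000)
M(v) = -1/5 + v (M(v) = v - 1/5 = -1/5 + v)
n(L) = -56*L**2/5 (n(L) = (-1/5 - 11)*L**2 = -56*L**2/5)
(7522 + 7999)/(n(103) + 17*(-126)) = (7522 + 7999)/(-56/5*103**2 + 17*(-126)) = 15521/(-56/5*10609 - 2142) = 15521/(-594104/5 - 2142) = 15521/(-604814/5) = 15521*(-5/604814) = -77605/604814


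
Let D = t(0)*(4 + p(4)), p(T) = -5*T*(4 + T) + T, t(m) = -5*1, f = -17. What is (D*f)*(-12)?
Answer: 155040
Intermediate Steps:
t(m) = -5
p(T) = T - 5*T*(4 + T) (p(T) = -5*T*(4 + T) + T = T - 5*T*(4 + T))
D = 760 (D = -5*(4 - 1*4*(19 + 5*4)) = -5*(4 - 1*4*(19 + 20)) = -5*(4 - 1*4*39) = -5*(4 - 156) = -5*(-152) = 760)
(D*f)*(-12) = (760*(-17))*(-12) = -12920*(-12) = 155040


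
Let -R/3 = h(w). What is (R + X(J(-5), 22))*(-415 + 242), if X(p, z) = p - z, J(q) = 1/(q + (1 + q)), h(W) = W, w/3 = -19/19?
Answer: 20414/9 ≈ 2268.2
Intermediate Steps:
w = -3 (w = 3*(-19/19) = 3*(-19*1/19) = 3*(-1) = -3)
R = 9 (R = -3*(-3) = 9)
J(q) = 1/(1 + 2*q)
(R + X(J(-5), 22))*(-415 + 242) = (9 + (1/(1 + 2*(-5)) - 1*22))*(-415 + 242) = (9 + (1/(1 - 10) - 22))*(-173) = (9 + (1/(-9) - 22))*(-173) = (9 + (-1/9 - 22))*(-173) = (9 - 199/9)*(-173) = -118/9*(-173) = 20414/9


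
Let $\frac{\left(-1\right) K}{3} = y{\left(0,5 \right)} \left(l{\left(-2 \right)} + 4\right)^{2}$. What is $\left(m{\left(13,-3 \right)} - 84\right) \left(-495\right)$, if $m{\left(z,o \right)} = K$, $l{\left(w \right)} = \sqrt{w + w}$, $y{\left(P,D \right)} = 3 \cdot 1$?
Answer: $95040 + 71280 i \approx 95040.0 + 71280.0 i$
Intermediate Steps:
$y{\left(P,D \right)} = 3$
$l{\left(w \right)} = \sqrt{2} \sqrt{w}$ ($l{\left(w \right)} = \sqrt{2 w} = \sqrt{2} \sqrt{w}$)
$K = - 9 \left(4 + 2 i\right)^{2}$ ($K = - 3 \cdot 3 \left(\sqrt{2} \sqrt{-2} + 4\right)^{2} = - 3 \cdot 3 \left(\sqrt{2} i \sqrt{2} + 4\right)^{2} = - 3 \cdot 3 \left(2 i + 4\right)^{2} = - 3 \cdot 3 \left(4 + 2 i\right)^{2} = - 9 \left(4 + 2 i\right)^{2} \approx -108.0 - 144.0 i$)
$m{\left(z,o \right)} = -108 - 144 i$
$\left(m{\left(13,-3 \right)} - 84\right) \left(-495\right) = \left(\left(-108 - 144 i\right) - 84\right) \left(-495\right) = \left(-192 - 144 i\right) \left(-495\right) = 95040 + 71280 i$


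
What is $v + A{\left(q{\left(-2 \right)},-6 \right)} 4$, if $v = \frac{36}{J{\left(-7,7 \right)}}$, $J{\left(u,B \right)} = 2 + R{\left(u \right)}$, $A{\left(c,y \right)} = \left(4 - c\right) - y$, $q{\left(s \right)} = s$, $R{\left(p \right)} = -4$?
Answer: $30$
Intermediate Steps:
$A{\left(c,y \right)} = 4 - c - y$
$J{\left(u,B \right)} = -2$ ($J{\left(u,B \right)} = 2 - 4 = -2$)
$v = -18$ ($v = \frac{36}{-2} = 36 \left(- \frac{1}{2}\right) = -18$)
$v + A{\left(q{\left(-2 \right)},-6 \right)} 4 = -18 + \left(4 - -2 - -6\right) 4 = -18 + \left(4 + 2 + 6\right) 4 = -18 + 12 \cdot 4 = -18 + 48 = 30$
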